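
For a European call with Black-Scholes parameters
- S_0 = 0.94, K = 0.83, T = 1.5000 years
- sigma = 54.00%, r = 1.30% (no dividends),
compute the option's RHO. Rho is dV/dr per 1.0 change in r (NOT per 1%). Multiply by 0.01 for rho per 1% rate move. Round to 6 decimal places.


Answer: Rho = 0.555546

Derivation:
d1 = 0.5483442473; d2 = -0.1130179833
phi(d1) = 0.3432558334; exp(-qT) = 1.0000000000; exp(-rT) = 0.9806888952
N(d2) = 0.4550081490
Rho = K*T*exp(-rT)*N(d2) = 0.8300 * 1.5000 * 0.9806888952 * 0.4550081490 = 0.555546


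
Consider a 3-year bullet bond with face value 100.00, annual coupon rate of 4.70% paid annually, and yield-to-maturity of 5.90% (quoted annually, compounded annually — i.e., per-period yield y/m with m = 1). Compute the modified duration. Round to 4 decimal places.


Answer: Modified duration = 2.7054

Derivation:
Coupon per period c = face * coupon_rate / m = 4.700000
Periods per year m = 1; per-period yield y/m = 0.059000
Number of cashflows N = 3
Cashflows (t years, CF_t, discount factor 1/(1+y/m)^(m*t), PV):
  t = 1.0000: CF_t = 4.700000, DF = 0.944287, PV = 4.438149
  t = 2.0000: CF_t = 4.700000, DF = 0.891678, PV = 4.190887
  t = 3.0000: CF_t = 104.700000, DF = 0.842000, PV = 88.157406
Price P = sum_t PV_t = 96.786442
First compute Macaulay numerator sum_t t * PV_t:
  t * PV_t at t = 1.0000: 4.438149
  t * PV_t at t = 2.0000: 8.381774
  t * PV_t at t = 3.0000: 264.472217
Macaulay duration D = 277.292140 / 96.786442 = 2.864990
Modified duration = D / (1 + y/m) = 2.864990 / (1 + 0.059000) = 2.705373


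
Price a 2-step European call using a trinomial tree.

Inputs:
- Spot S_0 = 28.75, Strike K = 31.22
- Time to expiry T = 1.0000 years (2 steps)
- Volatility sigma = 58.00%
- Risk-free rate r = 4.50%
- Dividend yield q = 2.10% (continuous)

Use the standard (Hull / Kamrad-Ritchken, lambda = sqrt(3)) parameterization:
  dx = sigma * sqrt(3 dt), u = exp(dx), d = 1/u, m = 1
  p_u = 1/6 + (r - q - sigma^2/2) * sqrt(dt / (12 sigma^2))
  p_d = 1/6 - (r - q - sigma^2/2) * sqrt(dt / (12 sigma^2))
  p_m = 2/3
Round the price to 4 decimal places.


dt = T/N = 0.500000; dx = sigma*sqrt(3*dt) = 0.710352
u = exp(dx) = 2.034707; d = 1/u = 0.491471
p_u = 0.115917, p_m = 0.666667, p_d = 0.217416
Discount per step: exp(-r*dt) = 0.977751
Stock lattice S(k, j) with j the centered position index:
  k=0: S(0,+0) = 28.7500
  k=1: S(1,-1) = 14.1298; S(1,+0) = 28.7500; S(1,+1) = 58.4978
  k=2: S(2,-2) = 6.9444; S(2,-1) = 14.1298; S(2,+0) = 28.7500; S(2,+1) = 58.4978; S(2,+2) = 119.0260
Terminal payoffs V(N, j) = max(S_T - K, 0):
  V(2,-2) = 0.000000; V(2,-1) = 0.000000; V(2,+0) = 0.000000; V(2,+1) = 27.277838; V(2,+2) = 87.805984
Backward induction: V(k, j) = exp(-r*dt) * [p_u * V(k+1, j+1) + p_m * V(k+1, j) + p_d * V(k+1, j-1)]
  V(1,-1) = exp(-r*dt) * [p_u*0.000000 + p_m*0.000000 + p_d*0.000000] = 0.000000
  V(1,+0) = exp(-r*dt) * [p_u*27.277838 + p_m*0.000000 + p_d*0.000000] = 3.091620
  V(1,+1) = exp(-r*dt) * [p_u*87.805984 + p_m*27.277838 + p_d*0.000000] = 27.732396
  V(0,+0) = exp(-r*dt) * [p_u*27.732396 + p_m*3.091620 + p_d*0.000000] = 5.158362

Answer: Price = V(0,0) = 5.1584


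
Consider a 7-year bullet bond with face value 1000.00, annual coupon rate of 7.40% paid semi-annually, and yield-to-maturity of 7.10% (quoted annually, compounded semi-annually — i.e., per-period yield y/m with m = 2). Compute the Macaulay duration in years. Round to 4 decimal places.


Coupon per period c = face * coupon_rate / m = 37.000000
Periods per year m = 2; per-period yield y/m = 0.035500
Number of cashflows N = 14
Cashflows (t years, CF_t, discount factor 1/(1+y/m)^(m*t), PV):
  t = 0.5000: CF_t = 37.000000, DF = 0.965717, PV = 35.731531
  t = 1.0000: CF_t = 37.000000, DF = 0.932609, PV = 34.506548
  t = 1.5000: CF_t = 37.000000, DF = 0.900637, PV = 33.323562
  t = 2.0000: CF_t = 37.000000, DF = 0.869760, PV = 32.181132
  t = 2.5000: CF_t = 37.000000, DF = 0.839942, PV = 31.077867
  t = 3.0000: CF_t = 37.000000, DF = 0.811147, PV = 30.012426
  t = 3.5000: CF_t = 37.000000, DF = 0.783338, PV = 28.983512
  t = 4.0000: CF_t = 37.000000, DF = 0.756483, PV = 27.989871
  t = 4.5000: CF_t = 37.000000, DF = 0.730549, PV = 27.030296
  t = 5.0000: CF_t = 37.000000, DF = 0.705503, PV = 26.103617
  t = 5.5000: CF_t = 37.000000, DF = 0.681316, PV = 25.208708
  t = 6.0000: CF_t = 37.000000, DF = 0.657959, PV = 24.344479
  t = 6.5000: CF_t = 37.000000, DF = 0.635402, PV = 23.509878
  t = 7.0000: CF_t = 1037.000000, DF = 0.613619, PV = 636.322546
Price P = sum_t PV_t = 1016.325972
Macaulay numerator sum_t t * PV_t:
  t * PV_t at t = 0.5000: 17.865765
  t * PV_t at t = 1.0000: 34.506548
  t * PV_t at t = 1.5000: 49.985343
  t * PV_t at t = 2.0000: 64.362263
  t * PV_t at t = 2.5000: 77.694668
  t * PV_t at t = 3.0000: 90.037279
  t * PV_t at t = 3.5000: 101.442290
  t * PV_t at t = 4.0000: 111.959484
  t * PV_t at t = 4.5000: 121.636330
  t * PV_t at t = 5.0000: 130.518086
  t * PV_t at t = 5.5000: 138.647894
  t * PV_t at t = 6.0000: 146.066874
  t * PV_t at t = 6.5000: 152.814209
  t * PV_t at t = 7.0000: 4454.257821
Macaulay duration D = (sum_t t * PV_t) / P = 5691.794855 / 1016.325972 = 5.600363

Answer: Macaulay duration = 5.6004 years


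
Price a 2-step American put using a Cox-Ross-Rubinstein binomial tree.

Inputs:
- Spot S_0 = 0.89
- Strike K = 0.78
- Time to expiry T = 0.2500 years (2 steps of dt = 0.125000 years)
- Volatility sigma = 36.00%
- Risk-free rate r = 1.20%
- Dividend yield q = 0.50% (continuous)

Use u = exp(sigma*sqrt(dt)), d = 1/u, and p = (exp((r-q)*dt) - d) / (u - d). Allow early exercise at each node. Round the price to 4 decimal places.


dt = T/N = 0.125000
u = exp(sigma*sqrt(dt)) = 1.135734; d = 1/u = 0.880488
p = (exp((r-q)*dt) - d) / (u - d) = 0.471653
Discount per step: exp(-r*dt) = 0.998501
Stock lattice S(k, i) with i counting down-moves:
  k=0: S(0,0) = 0.8900
  k=1: S(1,0) = 1.0108; S(1,1) = 0.7836
  k=2: S(2,0) = 1.1480; S(2,1) = 0.8900; S(2,2) = 0.6900
Terminal payoffs V(N, i) = max(K - S_T, 0):
  V(2,0) = 0.000000; V(2,1) = 0.000000; V(2,2) = 0.090020
Backward induction: V(k, i) = exp(-r*dt) * [p * V(k+1, i) + (1-p) * V(k+1, i+1)]; then take max(V_cont, immediate exercise) for American.
  V(1,0) = exp(-r*dt) * [p*0.000000 + (1-p)*0.000000] = 0.000000; exercise = 0.000000; V(1,0) = max -> 0.000000
  V(1,1) = exp(-r*dt) * [p*0.000000 + (1-p)*0.090020] = 0.047490; exercise = 0.000000; V(1,1) = max -> 0.047490
  V(0,0) = exp(-r*dt) * [p*0.000000 + (1-p)*0.047490] = 0.025054; exercise = 0.000000; V(0,0) = max -> 0.025054

Answer: Price = V(0,0) = 0.0251


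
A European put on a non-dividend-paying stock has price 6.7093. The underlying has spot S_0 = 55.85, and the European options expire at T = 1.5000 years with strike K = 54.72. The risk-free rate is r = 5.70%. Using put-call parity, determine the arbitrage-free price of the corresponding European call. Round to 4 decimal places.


Answer: Call price = 12.3234

Derivation:
Put-call parity: C - P = S_0 * exp(-qT) - K * exp(-rT).
S_0 * exp(-qT) = 55.8500 * 1.00000000 = 55.85000000
K * exp(-rT) = 54.7200 * 0.91805314 = 50.23586799
C = P + S*exp(-qT) - K*exp(-rT)
C = 6.7093 + 55.85000000 - 50.23586799 = 12.3234


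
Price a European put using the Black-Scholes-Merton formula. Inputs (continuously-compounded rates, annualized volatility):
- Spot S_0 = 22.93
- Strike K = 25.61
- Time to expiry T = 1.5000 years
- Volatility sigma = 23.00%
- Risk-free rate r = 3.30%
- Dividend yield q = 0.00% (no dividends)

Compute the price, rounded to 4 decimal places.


d1 = (ln(S/K) + (r - q + 0.5*sigma^2) * T) / (sigma * sqrt(T)) = -0.07583408
d2 = d1 - sigma * sqrt(T) = -0.35752540
exp(-rT) = 0.95170516; exp(-qT) = 1.00000000
P = K * exp(-rT) * N(-d2) - S_0 * exp(-qT) * N(-d1)
N(-d1) = 0.53022445; N(-d2) = 0.63965074
P = 25.6100 * 0.95170516 * 0.63965074 - 22.9300 * 1.00000000 * 0.53022445 = 3.4323

Answer: Price = 3.4323


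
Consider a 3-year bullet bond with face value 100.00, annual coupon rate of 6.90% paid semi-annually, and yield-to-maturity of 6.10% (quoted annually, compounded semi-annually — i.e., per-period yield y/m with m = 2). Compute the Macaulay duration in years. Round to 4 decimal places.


Answer: Macaulay duration = 2.7637 years

Derivation:
Coupon per period c = face * coupon_rate / m = 3.450000
Periods per year m = 2; per-period yield y/m = 0.030500
Number of cashflows N = 6
Cashflows (t years, CF_t, discount factor 1/(1+y/m)^(m*t), PV):
  t = 0.5000: CF_t = 3.450000, DF = 0.970403, PV = 3.347889
  t = 1.0000: CF_t = 3.450000, DF = 0.941681, PV = 3.248801
  t = 1.5000: CF_t = 3.450000, DF = 0.913810, PV = 3.152645
  t = 2.0000: CF_t = 3.450000, DF = 0.886764, PV = 3.059336
  t = 2.5000: CF_t = 3.450000, DF = 0.860518, PV = 2.968788
  t = 3.0000: CF_t = 103.450000, DF = 0.835049, PV = 86.385832
Price P = sum_t PV_t = 102.163290
Macaulay numerator sum_t t * PV_t:
  t * PV_t at t = 0.5000: 1.673945
  t * PV_t at t = 1.0000: 3.248801
  t * PV_t at t = 1.5000: 4.728968
  t * PV_t at t = 2.0000: 6.118671
  t * PV_t at t = 2.5000: 7.421969
  t * PV_t at t = 3.0000: 259.157495
Macaulay duration D = (sum_t t * PV_t) / P = 282.349848 / 102.163290 = 2.763711


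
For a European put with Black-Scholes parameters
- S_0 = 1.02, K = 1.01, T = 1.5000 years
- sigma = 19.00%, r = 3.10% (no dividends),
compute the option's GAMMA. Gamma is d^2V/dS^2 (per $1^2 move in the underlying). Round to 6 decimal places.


Answer: Gamma = 1.576158

Derivation:
d1 = 0.3585163279; d2 = 0.1258148023
phi(d1) = 0.3741099608; exp(-qT) = 1.0000000000; exp(-rT) = 0.9545645606
Gamma = exp(-qT) * phi(d1) / (S * sigma * sqrt(T)) = 1.0000000000 * 0.3741099608 / (1.0200 * 0.1900 * 1.2247448714) = 1.576158


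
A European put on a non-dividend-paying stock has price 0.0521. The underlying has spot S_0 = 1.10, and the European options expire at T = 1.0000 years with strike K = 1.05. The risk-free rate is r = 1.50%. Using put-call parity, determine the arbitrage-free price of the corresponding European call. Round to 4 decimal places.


Put-call parity: C - P = S_0 * exp(-qT) - K * exp(-rT).
S_0 * exp(-qT) = 1.1000 * 1.00000000 = 1.10000000
K * exp(-rT) = 1.0500 * 0.98511194 = 1.03436754
C = P + S*exp(-qT) - K*exp(-rT)
C = 0.0521 + 1.10000000 - 1.03436754 = 0.1177

Answer: Call price = 0.1177


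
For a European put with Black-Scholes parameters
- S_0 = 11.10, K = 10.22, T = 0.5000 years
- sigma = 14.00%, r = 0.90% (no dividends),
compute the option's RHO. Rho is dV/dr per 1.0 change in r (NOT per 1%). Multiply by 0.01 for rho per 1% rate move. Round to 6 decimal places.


d1 = 0.9293254265; d2 = 0.8303304772
phi(d1) = 0.2590429483; exp(-qT) = 1.0000000000; exp(-rT) = 0.9955101098
N(-d2) = 0.2031759806
Rho = -K*T*exp(-rT)*N(-d2) = -10.2200 * 0.5000 * 0.9955101098 * 0.2031759806 = -1.033568

Answer: Rho = -1.033568


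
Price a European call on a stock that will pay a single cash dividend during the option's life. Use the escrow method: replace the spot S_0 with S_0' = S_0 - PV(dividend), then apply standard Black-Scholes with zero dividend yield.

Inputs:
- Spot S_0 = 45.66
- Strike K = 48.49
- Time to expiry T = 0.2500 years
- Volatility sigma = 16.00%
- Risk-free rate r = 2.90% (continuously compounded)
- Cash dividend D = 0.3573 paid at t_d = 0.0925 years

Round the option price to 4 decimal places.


Answer: Price = 0.4822

Derivation:
PV(D) = D * exp(-r * t_d) = 0.3573 * 0.99732109 = 0.35634283
S_0' = S_0 - PV(D) = 45.6600 - 0.35634283 = 45.30365717
d1 = (ln(S_0'/K) + (r + sigma^2/2)*T) / (sigma*sqrt(T)) = -0.71899787
d2 = d1 - sigma*sqrt(T) = -0.79899787
exp(-rT) = 0.99277622
N(d1) = 0.23607112; N(d2) = 0.21214582
C = S_0' * N(d1) - K * exp(-rT) * N(d2) = 45.30365717 * 0.23607112 - 48.4900 * 0.99277622 * 0.21214582 = 0.4822


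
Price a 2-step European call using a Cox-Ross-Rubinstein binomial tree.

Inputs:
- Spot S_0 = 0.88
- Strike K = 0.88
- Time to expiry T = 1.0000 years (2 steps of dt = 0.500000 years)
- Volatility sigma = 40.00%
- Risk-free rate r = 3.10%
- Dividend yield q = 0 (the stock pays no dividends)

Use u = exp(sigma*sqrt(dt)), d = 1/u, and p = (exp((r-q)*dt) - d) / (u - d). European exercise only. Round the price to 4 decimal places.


Answer: Price = V(0,0) = 0.1355

Derivation:
dt = T/N = 0.500000
u = exp(sigma*sqrt(dt)) = 1.326896; d = 1/u = 0.753638
p = (exp((r-q)*dt) - d) / (u - d) = 0.457006
Discount per step: exp(-r*dt) = 0.984620
Stock lattice S(k, i) with i counting down-moves:
  k=0: S(0,0) = 0.8800
  k=1: S(1,0) = 1.1677; S(1,1) = 0.6632
  k=2: S(2,0) = 1.5494; S(2,1) = 0.8800; S(2,2) = 0.4998
Terminal payoffs V(N, i) = max(S_T - K, 0):
  V(2,0) = 0.669376; V(2,1) = 0.000000; V(2,2) = 0.000000
Backward induction: V(k, i) = exp(-r*dt) * [p * V(k+1, i) + (1-p) * V(k+1, i+1)].
  V(1,0) = exp(-r*dt) * [p*0.669376 + (1-p)*0.000000] = 0.301204
  V(1,1) = exp(-r*dt) * [p*0.000000 + (1-p)*0.000000] = 0.000000
  V(0,0) = exp(-r*dt) * [p*0.301204 + (1-p)*0.000000] = 0.135535


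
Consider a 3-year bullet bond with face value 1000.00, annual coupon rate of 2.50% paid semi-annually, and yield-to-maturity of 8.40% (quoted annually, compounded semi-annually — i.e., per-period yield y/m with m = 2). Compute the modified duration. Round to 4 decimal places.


Coupon per period c = face * coupon_rate / m = 12.500000
Periods per year m = 2; per-period yield y/m = 0.042000
Number of cashflows N = 6
Cashflows (t years, CF_t, discount factor 1/(1+y/m)^(m*t), PV):
  t = 0.5000: CF_t = 12.500000, DF = 0.959693, PV = 11.996161
  t = 1.0000: CF_t = 12.500000, DF = 0.921010, PV = 11.512631
  t = 1.5000: CF_t = 12.500000, DF = 0.883887, PV = 11.048590
  t = 2.0000: CF_t = 12.500000, DF = 0.848260, PV = 10.603253
  t = 2.5000: CF_t = 12.500000, DF = 0.814069, PV = 10.175867
  t = 3.0000: CF_t = 1012.500000, DF = 0.781257, PV = 791.022284
Price P = sum_t PV_t = 846.358786
First compute Macaulay numerator sum_t t * PV_t:
  t * PV_t at t = 0.5000: 5.998081
  t * PV_t at t = 1.0000: 11.512631
  t * PV_t at t = 1.5000: 16.572885
  t * PV_t at t = 2.0000: 21.206507
  t * PV_t at t = 2.5000: 25.439667
  t * PV_t at t = 3.0000: 2373.066851
Macaulay duration D = 2453.796621 / 846.358786 = 2.899239
Modified duration = D / (1 + y/m) = 2.899239 / (1 + 0.042000) = 2.782379

Answer: Modified duration = 2.7824


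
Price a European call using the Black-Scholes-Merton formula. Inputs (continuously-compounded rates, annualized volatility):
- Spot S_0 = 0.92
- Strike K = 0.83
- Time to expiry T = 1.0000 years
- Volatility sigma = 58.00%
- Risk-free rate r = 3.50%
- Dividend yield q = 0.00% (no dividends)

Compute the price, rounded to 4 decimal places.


Answer: Price = 0.2610

Derivation:
d1 = (ln(S/K) + (r - q + 0.5*sigma^2) * T) / (sigma * sqrt(T)) = 0.52784133
d2 = d1 - sigma * sqrt(T) = -0.05215867
exp(-rT) = 0.96560542; exp(-qT) = 1.00000000
C = S_0 * exp(-qT) * N(d1) - K * exp(-rT) * N(d2)
N(d1) = 0.70119526; N(d2) = 0.47920113
C = 0.9200 * 1.00000000 * 0.70119526 - 0.8300 * 0.96560542 * 0.47920113 = 0.2610


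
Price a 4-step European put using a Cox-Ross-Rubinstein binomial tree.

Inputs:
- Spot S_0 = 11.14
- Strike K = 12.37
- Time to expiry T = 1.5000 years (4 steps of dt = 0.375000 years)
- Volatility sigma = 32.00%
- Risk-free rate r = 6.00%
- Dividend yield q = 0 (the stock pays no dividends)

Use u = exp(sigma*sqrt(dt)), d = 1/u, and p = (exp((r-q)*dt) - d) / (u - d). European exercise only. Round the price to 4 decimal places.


dt = T/N = 0.375000
u = exp(sigma*sqrt(dt)) = 1.216477; d = 1/u = 0.822046
p = (exp((r-q)*dt) - d) / (u - d) = 0.508857
Discount per step: exp(-r*dt) = 0.977751
Stock lattice S(k, i) with i counting down-moves:
  k=0: S(0,0) = 11.1400
  k=1: S(1,0) = 13.5516; S(1,1) = 9.1576
  k=2: S(2,0) = 16.4852; S(2,1) = 11.1400; S(2,2) = 7.5280
  k=3: S(3,0) = 20.0538; S(3,1) = 13.5516; S(3,2) = 9.1576; S(3,3) = 6.1883
  k=4: S(4,0) = 24.3950; S(4,1) = 16.4852; S(4,2) = 11.1400; S(4,3) = 7.5280; S(4,4) = 5.0871
Terminal payoffs V(N, i) = max(K - S_T, 0):
  V(4,0) = 0.000000; V(4,1) = 0.000000; V(4,2) = 1.230000; V(4,3) = 4.842042; V(4,4) = 7.282912
Backward induction: V(k, i) = exp(-r*dt) * [p * V(k+1, i) + (1-p) * V(k+1, i+1)].
  V(3,0) = exp(-r*dt) * [p*0.000000 + (1-p)*0.000000] = 0.000000
  V(3,1) = exp(-r*dt) * [p*0.000000 + (1-p)*1.230000] = 0.590665
  V(3,2) = exp(-r*dt) * [p*1.230000 + (1-p)*4.842042] = 2.937193
  V(3,3) = exp(-r*dt) * [p*4.842042 + (1-p)*7.282912] = 5.906456
  V(2,0) = exp(-r*dt) * [p*0.000000 + (1-p)*0.590665] = 0.283647
  V(2,1) = exp(-r*dt) * [p*0.590665 + (1-p)*2.937193] = 1.704363
  V(2,2) = exp(-r*dt) * [p*2.937193 + (1-p)*5.906456] = 4.297730
  V(1,0) = exp(-r*dt) * [p*0.283647 + (1-p)*1.704363] = 0.959586
  V(1,1) = exp(-r*dt) * [p*1.704363 + (1-p)*4.297730] = 2.911818
  V(0,0) = exp(-r*dt) * [p*0.959586 + (1-p)*2.911818] = 1.875729

Answer: Price = V(0,0) = 1.8757


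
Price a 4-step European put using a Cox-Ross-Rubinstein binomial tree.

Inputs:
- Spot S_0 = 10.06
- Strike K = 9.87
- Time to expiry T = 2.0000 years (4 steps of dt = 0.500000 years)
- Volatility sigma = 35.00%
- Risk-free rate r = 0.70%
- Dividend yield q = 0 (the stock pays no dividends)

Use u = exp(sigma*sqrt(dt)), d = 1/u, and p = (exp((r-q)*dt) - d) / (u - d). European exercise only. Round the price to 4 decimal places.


Answer: Price = V(0,0) = 1.6917

Derivation:
dt = T/N = 0.500000
u = exp(sigma*sqrt(dt)) = 1.280803; d = 1/u = 0.780760
p = (exp((r-q)*dt) - d) / (u - d) = 0.445454
Discount per step: exp(-r*dt) = 0.996506
Stock lattice S(k, i) with i counting down-moves:
  k=0: S(0,0) = 10.0600
  k=1: S(1,0) = 12.8849; S(1,1) = 7.8544
  k=2: S(2,0) = 16.5030; S(2,1) = 10.0600; S(2,2) = 6.1324
  k=3: S(3,0) = 21.1371; S(3,1) = 12.8849; S(3,2) = 7.8544; S(3,3) = 4.7880
  k=4: S(4,0) = 27.0725; S(4,1) = 16.5030; S(4,2) = 10.0600; S(4,3) = 6.1324; S(4,4) = 3.7383
Terminal payoffs V(N, i) = max(K - S_T, 0):
  V(4,0) = 0.000000; V(4,1) = 0.000000; V(4,2) = 0.000000; V(4,3) = 3.737562; V(4,4) = 6.131750
Backward induction: V(k, i) = exp(-r*dt) * [p * V(k+1, i) + (1-p) * V(k+1, i+1)].
  V(3,0) = exp(-r*dt) * [p*0.000000 + (1-p)*0.000000] = 0.000000
  V(3,1) = exp(-r*dt) * [p*0.000000 + (1-p)*0.000000] = 0.000000
  V(3,2) = exp(-r*dt) * [p*0.000000 + (1-p)*3.737562] = 2.065409
  V(3,3) = exp(-r*dt) * [p*3.737562 + (1-p)*6.131750] = 5.047552
  V(2,0) = exp(-r*dt) * [p*0.000000 + (1-p)*0.000000] = 0.000000
  V(2,1) = exp(-r*dt) * [p*0.000000 + (1-p)*2.065409] = 1.141363
  V(2,2) = exp(-r*dt) * [p*2.065409 + (1-p)*5.047552] = 3.706152
  V(1,0) = exp(-r*dt) * [p*0.000000 + (1-p)*1.141363] = 0.630727
  V(1,1) = exp(-r*dt) * [p*1.141363 + (1-p)*3.706152] = 2.554700
  V(0,0) = exp(-r*dt) * [p*0.630727 + (1-p)*2.554700] = 1.691728


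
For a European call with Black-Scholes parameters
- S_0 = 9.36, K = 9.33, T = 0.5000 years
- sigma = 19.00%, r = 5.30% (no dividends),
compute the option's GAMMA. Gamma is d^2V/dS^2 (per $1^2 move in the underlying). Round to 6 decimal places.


d1 = 0.2883155376; d2 = 0.1539652491
phi(d1) = 0.3827009295; exp(-qT) = 1.0000000000; exp(-rT) = 0.9738480438
Gamma = exp(-qT) * phi(d1) / (S * sigma * sqrt(T)) = 1.0000000000 * 0.3827009295 / (9.3600 * 0.1900 * 0.7071067812) = 0.304330

Answer: Gamma = 0.304330


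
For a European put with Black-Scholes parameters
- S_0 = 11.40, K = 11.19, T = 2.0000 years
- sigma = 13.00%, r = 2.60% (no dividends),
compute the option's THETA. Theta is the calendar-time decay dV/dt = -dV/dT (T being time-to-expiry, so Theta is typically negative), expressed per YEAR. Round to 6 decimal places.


d1 = 0.4758982736; d2 = 0.2920505105
phi(d1) = 0.3562302040; exp(-qT) = 1.0000000000; exp(-rT) = 0.9493288668
Theta = -S*exp(-qT)*phi(d1)*sigma/(2*sqrt(T)) + r*K*exp(-rT)*N(-d2) - q*S*exp(-qT)*N(-d1)
N(-d1) = 0.3170734261; N(-d2) = 0.3851240024; sqrt(T) = 1.4142135624
Term 1 = -11.4000 * 1.0000000000 * 0.3562302040 * 0.1300 / (2 * 1.4142135624) = -0.1866525595
Term 2 = 0.0260 * 11.1900 * 0.9493288668 * 0.3851240024 = 0.1063703793
Term 3 = 0 (no dividend yield, q = 0)
Theta = -0.1866525595 + (0.1063703793) + (0.0000000000) = -0.080282

Answer: Theta = -0.080282


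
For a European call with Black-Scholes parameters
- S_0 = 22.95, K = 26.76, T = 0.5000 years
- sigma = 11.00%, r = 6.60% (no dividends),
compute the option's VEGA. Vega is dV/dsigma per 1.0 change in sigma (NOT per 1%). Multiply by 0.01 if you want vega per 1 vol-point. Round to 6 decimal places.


d1 = -1.5114767269; d2 = -1.5892584729
phi(d1) = 0.1272986369; exp(-qT) = 1.0000000000; exp(-rT) = 0.9675385596
Vega = S * exp(-qT) * phi(d1) * sqrt(T) = 22.9500 * 1.0000000000 * 0.1272986369 * 0.7071067812 = 2.065815

Answer: Vega = 2.065815


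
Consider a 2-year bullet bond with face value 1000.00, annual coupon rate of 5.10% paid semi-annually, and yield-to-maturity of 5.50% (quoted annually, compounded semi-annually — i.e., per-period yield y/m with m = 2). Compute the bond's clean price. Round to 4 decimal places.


Coupon per period c = face * coupon_rate / m = 25.500000
Periods per year m = 2; per-period yield y/m = 0.027500
Number of cashflows N = 4
Cashflows (t years, CF_t, discount factor 1/(1+y/m)^(m*t), PV):
  t = 0.5000: CF_t = 25.500000, DF = 0.973236, PV = 24.817518
  t = 1.0000: CF_t = 25.500000, DF = 0.947188, PV = 24.153302
  t = 1.5000: CF_t = 25.500000, DF = 0.921838, PV = 23.506864
  t = 2.0000: CF_t = 1025.500000, DF = 0.897166, PV = 920.043460
Price P = sum_t PV_t = 992.521144

Answer: Price = 992.5211


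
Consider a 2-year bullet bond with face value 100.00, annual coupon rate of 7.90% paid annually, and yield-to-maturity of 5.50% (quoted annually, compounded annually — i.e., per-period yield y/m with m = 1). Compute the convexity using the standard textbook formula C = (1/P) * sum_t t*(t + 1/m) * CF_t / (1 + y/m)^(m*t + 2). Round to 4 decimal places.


Coupon per period c = face * coupon_rate / m = 7.900000
Periods per year m = 1; per-period yield y/m = 0.055000
Number of cashflows N = 2
Cashflows (t years, CF_t, discount factor 1/(1+y/m)^(m*t), PV):
  t = 1.0000: CF_t = 7.900000, DF = 0.947867, PV = 7.488152
  t = 2.0000: CF_t = 107.900000, DF = 0.898452, PV = 96.943016
Price P = sum_t PV_t = 104.431167
Convexity numerator sum_t t*(t + 1/m) * CF_t / (1+y/m)^(m*t + 2):
  t = 1.0000: term = 13.455496
  t = 2.0000: term = 522.592120
Convexity = (1/P) * sum = 536.047616 / 104.431167 = 5.133023

Answer: Convexity = 5.1330


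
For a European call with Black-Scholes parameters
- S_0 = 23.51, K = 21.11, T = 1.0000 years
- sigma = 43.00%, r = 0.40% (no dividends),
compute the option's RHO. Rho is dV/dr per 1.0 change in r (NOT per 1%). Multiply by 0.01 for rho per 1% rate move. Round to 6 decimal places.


Answer: Rho = 10.887841

Derivation:
d1 = 0.4747186063; d2 = 0.0447186063
phi(d1) = 0.3564300004; exp(-qT) = 1.0000000000; exp(-rT) = 0.9960079893
N(d2) = 0.5178341986
Rho = K*T*exp(-rT)*N(d2) = 21.1100 * 1.0000 * 0.9960079893 * 0.5178341986 = 10.887841


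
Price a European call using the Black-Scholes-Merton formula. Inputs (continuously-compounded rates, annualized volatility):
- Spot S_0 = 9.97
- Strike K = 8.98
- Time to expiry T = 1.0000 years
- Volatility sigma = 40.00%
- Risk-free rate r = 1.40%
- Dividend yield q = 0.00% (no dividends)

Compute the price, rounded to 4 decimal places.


Answer: Price = 2.1136

Derivation:
d1 = (ln(S/K) + (r - q + 0.5*sigma^2) * T) / (sigma * sqrt(T)) = 0.49645175
d2 = d1 - sigma * sqrt(T) = 0.09645175
exp(-rT) = 0.98609754; exp(-qT) = 1.00000000
C = S_0 * exp(-qT) * N(d1) - K * exp(-rT) * N(d2)
N(d1) = 0.69021214; N(d2) = 0.53841911
C = 9.9700 * 1.00000000 * 0.69021214 - 8.9800 * 0.98609754 * 0.53841911 = 2.1136


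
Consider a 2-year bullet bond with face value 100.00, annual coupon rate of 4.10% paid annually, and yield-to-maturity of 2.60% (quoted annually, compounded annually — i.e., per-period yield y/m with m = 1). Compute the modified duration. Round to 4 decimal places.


Coupon per period c = face * coupon_rate / m = 4.100000
Periods per year m = 1; per-period yield y/m = 0.026000
Number of cashflows N = 2
Cashflows (t years, CF_t, discount factor 1/(1+y/m)^(m*t), PV):
  t = 1.0000: CF_t = 4.100000, DF = 0.974659, PV = 3.996101
  t = 2.0000: CF_t = 104.100000, DF = 0.949960, PV = 98.890827
Price P = sum_t PV_t = 102.886928
First compute Macaulay numerator sum_t t * PV_t:
  t * PV_t at t = 1.0000: 3.996101
  t * PV_t at t = 2.0000: 197.781654
Macaulay duration D = 201.777755 / 102.886928 = 1.961160
Modified duration = D / (1 + y/m) = 1.961160 / (1 + 0.026000) = 1.911462

Answer: Modified duration = 1.9115


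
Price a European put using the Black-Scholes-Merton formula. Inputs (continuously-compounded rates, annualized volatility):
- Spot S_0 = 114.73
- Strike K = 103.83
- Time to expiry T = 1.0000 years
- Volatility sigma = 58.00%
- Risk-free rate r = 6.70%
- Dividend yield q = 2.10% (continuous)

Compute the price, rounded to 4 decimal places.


d1 = (ln(S/K) + (r - q + 0.5*sigma^2) * T) / (sigma * sqrt(T)) = 0.54142516
d2 = d1 - sigma * sqrt(T) = -0.03857484
exp(-rT) = 0.93519520; exp(-qT) = 0.97921896
P = K * exp(-rT) * N(-d2) - S_0 * exp(-qT) * N(-d1)
N(-d1) = 0.29410728; N(-d2) = 0.51538532
P = 103.8300 * 0.93519520 * 0.51538532 - 114.7300 * 0.97921896 * 0.29410728 = 17.0029

Answer: Price = 17.0029


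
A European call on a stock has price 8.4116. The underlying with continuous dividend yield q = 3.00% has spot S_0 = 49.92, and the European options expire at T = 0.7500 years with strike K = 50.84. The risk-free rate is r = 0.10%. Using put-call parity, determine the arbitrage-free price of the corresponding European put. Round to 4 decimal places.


Put-call parity: C - P = S_0 * exp(-qT) - K * exp(-rT).
S_0 * exp(-qT) = 49.9200 * 0.97775124 = 48.80934176
K * exp(-rT) = 50.8400 * 0.99925028 = 50.80188430
P = C - S*exp(-qT) + K*exp(-rT)
P = 8.4116 - 48.80934176 + 50.80188430 = 10.4041

Answer: Put price = 10.4041


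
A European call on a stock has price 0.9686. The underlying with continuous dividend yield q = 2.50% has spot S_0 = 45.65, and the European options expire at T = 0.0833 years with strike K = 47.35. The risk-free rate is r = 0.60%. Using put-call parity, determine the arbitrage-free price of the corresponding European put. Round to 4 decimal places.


Put-call parity: C - P = S_0 * exp(-qT) - K * exp(-rT).
S_0 * exp(-qT) = 45.6500 * 0.99791967 = 45.55503279
K * exp(-rT) = 47.3500 * 0.99950032 = 47.32634038
P = C - S*exp(-qT) + K*exp(-rT)
P = 0.9686 - 45.55503279 + 47.32634038 = 2.7399

Answer: Put price = 2.7399


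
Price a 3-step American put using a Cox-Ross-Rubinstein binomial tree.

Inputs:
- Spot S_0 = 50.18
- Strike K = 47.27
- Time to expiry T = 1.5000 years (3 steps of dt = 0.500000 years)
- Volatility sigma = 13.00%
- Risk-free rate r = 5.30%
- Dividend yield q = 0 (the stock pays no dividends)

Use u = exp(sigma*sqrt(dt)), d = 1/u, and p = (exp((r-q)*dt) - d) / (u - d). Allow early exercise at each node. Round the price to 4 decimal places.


Answer: Price = V(0,0) = 0.9890

Derivation:
dt = T/N = 0.500000
u = exp(sigma*sqrt(dt)) = 1.096281; d = 1/u = 0.912175
p = (exp((r-q)*dt) - d) / (u - d) = 0.622898
Discount per step: exp(-r*dt) = 0.973848
Stock lattice S(k, i) with i counting down-moves:
  k=0: S(0,0) = 50.1800
  k=1: S(1,0) = 55.0114; S(1,1) = 45.7729
  k=2: S(2,0) = 60.3080; S(2,1) = 50.1800; S(2,2) = 41.7529
  k=3: S(3,0) = 66.1145; S(3,1) = 55.0114; S(3,2) = 45.7729; S(3,3) = 38.0859
Terminal payoffs V(N, i) = max(K - S_T, 0):
  V(3,0) = 0.000000; V(3,1) = 0.000000; V(3,2) = 1.497080; V(3,3) = 9.184071
Backward induction: V(k, i) = exp(-r*dt) * [p * V(k+1, i) + (1-p) * V(k+1, i+1)]; then take max(V_cont, immediate exercise) for American.
  V(2,0) = exp(-r*dt) * [p*0.000000 + (1-p)*0.000000] = 0.000000; exercise = 0.000000; V(2,0) = max -> 0.000000
  V(2,1) = exp(-r*dt) * [p*0.000000 + (1-p)*1.497080] = 0.549788; exercise = 0.000000; V(2,1) = max -> 0.549788
  V(2,2) = exp(-r*dt) * [p*1.497080 + (1-p)*9.184071] = 4.280903; exercise = 5.517106; V(2,2) = max -> 5.517106
  V(1,0) = exp(-r*dt) * [p*0.000000 + (1-p)*0.549788] = 0.201905; exercise = 0.000000; V(1,0) = max -> 0.201905
  V(1,1) = exp(-r*dt) * [p*0.549788 + (1-p)*5.517106] = 2.359610; exercise = 1.497080; V(1,1) = max -> 2.359610
  V(0,0) = exp(-r*dt) * [p*0.201905 + (1-p)*2.359610] = 0.989021; exercise = 0.000000; V(0,0) = max -> 0.989021


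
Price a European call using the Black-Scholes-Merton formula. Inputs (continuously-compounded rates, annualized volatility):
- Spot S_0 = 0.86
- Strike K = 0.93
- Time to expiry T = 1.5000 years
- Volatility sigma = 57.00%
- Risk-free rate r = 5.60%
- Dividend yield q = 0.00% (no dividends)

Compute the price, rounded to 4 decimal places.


Answer: Price = 0.2365

Derivation:
d1 = (ln(S/K) + (r - q + 0.5*sigma^2) * T) / (sigma * sqrt(T)) = 0.35728573
d2 = d1 - sigma * sqrt(T) = -0.34081885
exp(-rT) = 0.91943126; exp(-qT) = 1.00000000
C = S_0 * exp(-qT) * N(d1) - K * exp(-rT) * N(d2)
N(d1) = 0.63956104; N(d2) = 0.36661998
C = 0.8600 * 1.00000000 * 0.63956104 - 0.9300 * 0.91943126 * 0.36661998 = 0.2365


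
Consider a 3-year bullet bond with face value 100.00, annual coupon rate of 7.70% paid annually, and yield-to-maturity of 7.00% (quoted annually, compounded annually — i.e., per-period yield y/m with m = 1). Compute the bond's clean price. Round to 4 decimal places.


Coupon per period c = face * coupon_rate / m = 7.700000
Periods per year m = 1; per-period yield y/m = 0.070000
Number of cashflows N = 3
Cashflows (t years, CF_t, discount factor 1/(1+y/m)^(m*t), PV):
  t = 1.0000: CF_t = 7.700000, DF = 0.934579, PV = 7.196262
  t = 2.0000: CF_t = 7.700000, DF = 0.873439, PV = 6.725478
  t = 3.0000: CF_t = 107.700000, DF = 0.816298, PV = 87.915281
Price P = sum_t PV_t = 101.837021

Answer: Price = 101.8370


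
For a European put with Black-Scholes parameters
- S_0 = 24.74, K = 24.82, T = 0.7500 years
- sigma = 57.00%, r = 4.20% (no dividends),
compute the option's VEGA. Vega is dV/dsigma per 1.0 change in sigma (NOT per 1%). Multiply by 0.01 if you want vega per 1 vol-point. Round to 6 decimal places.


Answer: Vega = 8.161325

Derivation:
d1 = 0.3040895505; d2 = -0.1895449296
phi(d1) = 0.3809170056; exp(-qT) = 1.0000000000; exp(-rT) = 0.9689909565
Vega = S * exp(-qT) * phi(d1) * sqrt(T) = 24.7400 * 1.0000000000 * 0.3809170056 * 0.8660254038 = 8.161325


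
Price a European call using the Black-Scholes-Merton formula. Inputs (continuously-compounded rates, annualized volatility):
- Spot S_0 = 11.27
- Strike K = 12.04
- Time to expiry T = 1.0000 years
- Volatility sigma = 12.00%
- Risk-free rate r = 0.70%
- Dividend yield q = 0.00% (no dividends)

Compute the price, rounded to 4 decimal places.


d1 = (ln(S/K) + (r - q + 0.5*sigma^2) * T) / (sigma * sqrt(T)) = -0.43241760
d2 = d1 - sigma * sqrt(T) = -0.55241760
exp(-rT) = 0.99302444; exp(-qT) = 1.00000000
C = S_0 * exp(-qT) * N(d1) - K * exp(-rT) * N(d2)
N(d1) = 0.33271896; N(d2) = 0.29033114
C = 11.2700 * 1.00000000 * 0.33271896 - 12.0400 * 0.99302444 * 0.29033114 = 0.2785

Answer: Price = 0.2785


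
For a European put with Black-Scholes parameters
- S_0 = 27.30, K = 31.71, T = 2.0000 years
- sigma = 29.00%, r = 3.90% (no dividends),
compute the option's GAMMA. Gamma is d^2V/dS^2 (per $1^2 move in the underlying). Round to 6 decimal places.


Answer: Gamma = 0.035615

Derivation:
d1 = 0.0301242451; d2 = -0.3799976880
phi(d1) = 0.3987613074; exp(-qT) = 1.0000000000; exp(-rT) = 0.9249644265
Gamma = exp(-qT) * phi(d1) / (S * sigma * sqrt(T)) = 1.0000000000 * 0.3987613074 / (27.3000 * 0.2900 * 1.4142135624) = 0.035615


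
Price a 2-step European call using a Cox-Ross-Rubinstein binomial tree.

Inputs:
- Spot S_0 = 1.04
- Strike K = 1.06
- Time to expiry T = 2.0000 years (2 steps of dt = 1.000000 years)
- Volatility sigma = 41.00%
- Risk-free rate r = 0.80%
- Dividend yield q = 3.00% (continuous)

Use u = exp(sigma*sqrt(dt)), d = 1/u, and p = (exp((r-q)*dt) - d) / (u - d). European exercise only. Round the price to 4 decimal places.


Answer: Price = V(0,0) = 0.1783

Derivation:
dt = T/N = 1.000000
u = exp(sigma*sqrt(dt)) = 1.506818; d = 1/u = 0.663650
p = (exp((r-q)*dt) - d) / (u - d) = 0.373105
Discount per step: exp(-r*dt) = 0.992032
Stock lattice S(k, i) with i counting down-moves:
  k=0: S(0,0) = 1.0400
  k=1: S(1,0) = 1.5671; S(1,1) = 0.6902
  k=2: S(2,0) = 2.3613; S(2,1) = 1.0400; S(2,2) = 0.4580
Terminal payoffs V(N, i) = max(S_T - K, 0):
  V(2,0) = 1.301320; V(2,1) = 0.000000; V(2,2) = 0.000000
Backward induction: V(k, i) = exp(-r*dt) * [p * V(k+1, i) + (1-p) * V(k+1, i+1)].
  V(1,0) = exp(-r*dt) * [p*1.301320 + (1-p)*0.000000] = 0.481660
  V(1,1) = exp(-r*dt) * [p*0.000000 + (1-p)*0.000000] = 0.000000
  V(0,0) = exp(-r*dt) * [p*0.481660 + (1-p)*0.000000] = 0.178278


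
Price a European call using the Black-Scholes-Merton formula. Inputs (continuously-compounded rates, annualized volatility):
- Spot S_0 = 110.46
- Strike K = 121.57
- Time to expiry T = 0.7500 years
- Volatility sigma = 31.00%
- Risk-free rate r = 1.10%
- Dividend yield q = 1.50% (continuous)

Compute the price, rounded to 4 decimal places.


Answer: Price = 7.4120

Derivation:
d1 = (ln(S/K) + (r - q + 0.5*sigma^2) * T) / (sigma * sqrt(T)) = -0.23391724
d2 = d1 - sigma * sqrt(T) = -0.50238511
exp(-rT) = 0.99178394; exp(-qT) = 0.98881304
C = S_0 * exp(-qT) * N(d1) - K * exp(-rT) * N(d2)
N(d1) = 0.40752461; N(d2) = 0.30769832
C = 110.4600 * 0.98881304 * 0.40752461 - 121.5700 * 0.99178394 * 0.30769832 = 7.4120


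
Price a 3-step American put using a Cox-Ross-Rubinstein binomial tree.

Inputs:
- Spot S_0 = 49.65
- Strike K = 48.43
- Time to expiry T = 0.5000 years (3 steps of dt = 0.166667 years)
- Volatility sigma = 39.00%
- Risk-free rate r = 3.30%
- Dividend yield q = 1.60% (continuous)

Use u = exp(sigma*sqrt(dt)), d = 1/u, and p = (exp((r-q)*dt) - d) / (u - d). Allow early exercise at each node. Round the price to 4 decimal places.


Answer: Price = V(0,0) = 5.0172

Derivation:
dt = T/N = 0.166667
u = exp(sigma*sqrt(dt)) = 1.172592; d = 1/u = 0.852811
p = (exp((r-q)*dt) - d) / (u - d) = 0.469152
Discount per step: exp(-r*dt) = 0.994515
Stock lattice S(k, i) with i counting down-moves:
  k=0: S(0,0) = 49.6500
  k=1: S(1,0) = 58.2192; S(1,1) = 42.3421
  k=2: S(2,0) = 68.2674; S(2,1) = 49.6500; S(2,2) = 36.1098
  k=3: S(3,0) = 80.0498; S(3,1) = 58.2192; S(3,2) = 42.3421; S(3,3) = 30.7949
Terminal payoffs V(N, i) = max(K - S_T, 0):
  V(3,0) = 0.000000; V(3,1) = 0.000000; V(3,2) = 6.087913; V(3,3) = 17.635137
Backward induction: V(k, i) = exp(-r*dt) * [p * V(k+1, i) + (1-p) * V(k+1, i+1)]; then take max(V_cont, immediate exercise) for American.
  V(2,0) = exp(-r*dt) * [p*0.000000 + (1-p)*0.000000] = 0.000000; exercise = 0.000000; V(2,0) = max -> 0.000000
  V(2,1) = exp(-r*dt) * [p*0.000000 + (1-p)*6.087913] = 3.214028; exercise = 0.000000; V(2,1) = max -> 3.214028
  V(2,2) = exp(-r*dt) * [p*6.087913 + (1-p)*17.635137] = 12.150715; exercise = 12.320185; V(2,2) = max -> 12.320185
  V(1,0) = exp(-r*dt) * [p*0.000000 + (1-p)*3.214028] = 1.696801; exercise = 0.000000; V(1,0) = max -> 1.696801
  V(1,1) = exp(-r*dt) * [p*3.214028 + (1-p)*12.320185] = 8.003866; exercise = 6.087913; V(1,1) = max -> 8.003866
  V(0,0) = exp(-r*dt) * [p*1.696801 + (1-p)*8.003866] = 5.017220; exercise = 0.000000; V(0,0) = max -> 5.017220


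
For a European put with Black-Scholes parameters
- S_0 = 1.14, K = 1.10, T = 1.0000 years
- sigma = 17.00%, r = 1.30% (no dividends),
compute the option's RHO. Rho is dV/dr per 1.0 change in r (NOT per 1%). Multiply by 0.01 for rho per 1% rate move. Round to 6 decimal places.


Answer: Rho = -0.456167

Derivation:
d1 = 0.3715769565; d2 = 0.2015769565
phi(d1) = 0.3723305476; exp(-qT) = 1.0000000000; exp(-rT) = 0.9870841350
N(-d2) = 0.4201237307
Rho = -K*T*exp(-rT)*N(-d2) = -1.1000 * 1.0000 * 0.9870841350 * 0.4201237307 = -0.456167


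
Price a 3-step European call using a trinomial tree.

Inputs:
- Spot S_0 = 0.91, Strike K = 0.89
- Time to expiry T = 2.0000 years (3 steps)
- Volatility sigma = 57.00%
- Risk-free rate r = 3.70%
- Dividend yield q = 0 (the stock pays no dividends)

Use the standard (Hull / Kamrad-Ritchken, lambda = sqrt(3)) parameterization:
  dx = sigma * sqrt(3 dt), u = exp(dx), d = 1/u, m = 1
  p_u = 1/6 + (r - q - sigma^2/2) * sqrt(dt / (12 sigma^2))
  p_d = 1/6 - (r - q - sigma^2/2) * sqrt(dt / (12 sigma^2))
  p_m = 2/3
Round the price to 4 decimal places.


Answer: Price = V(0,0) = 0.2827

Derivation:
dt = T/N = 0.666667; dx = sigma*sqrt(3*dt) = 0.806102
u = exp(dx) = 2.239162; d = 1/u = 0.446596
p_u = 0.114791, p_m = 0.666667, p_d = 0.218542
Discount per step: exp(-r*dt) = 0.975635
Stock lattice S(k, j) with j the centered position index:
  k=0: S(0,+0) = 0.9100
  k=1: S(1,-1) = 0.4064; S(1,+0) = 0.9100; S(1,+1) = 2.0376
  k=2: S(2,-2) = 0.1815; S(2,-1) = 0.4064; S(2,+0) = 0.9100; S(2,+1) = 2.0376; S(2,+2) = 4.5626
  k=3: S(3,-3) = 0.0811; S(3,-2) = 0.1815; S(3,-1) = 0.4064; S(3,+0) = 0.9100; S(3,+1) = 2.0376; S(3,+2) = 4.5626; S(3,+3) = 10.2164
Terminal payoffs V(N, j) = max(S_T - K, 0):
  V(3,-3) = 0.000000; V(3,-2) = 0.000000; V(3,-1) = 0.000000; V(3,+0) = 0.020000; V(3,+1) = 1.147638; V(3,+2) = 3.672601; V(3,+3) = 9.326402
Backward induction: V(k, j) = exp(-r*dt) * [p_u * V(k+1, j+1) + p_m * V(k+1, j) + p_d * V(k+1, j-1)]
  V(2,-2) = exp(-r*dt) * [p_u*0.000000 + p_m*0.000000 + p_d*0.000000] = 0.000000
  V(2,-1) = exp(-r*dt) * [p_u*0.020000 + p_m*0.000000 + p_d*0.000000] = 0.002240
  V(2,+0) = exp(-r*dt) * [p_u*1.147638 + p_m*0.020000 + p_d*0.000000] = 0.141538
  V(2,+1) = exp(-r*dt) * [p_u*3.672601 + p_m*1.147638 + p_d*0.020000] = 1.162026
  V(2,+2) = exp(-r*dt) * [p_u*9.326402 + p_m*3.672601 + p_d*1.147638] = 3.677948
  V(1,-1) = exp(-r*dt) * [p_u*0.141538 + p_m*0.002240 + p_d*0.000000] = 0.017308
  V(1,+0) = exp(-r*dt) * [p_u*1.162026 + p_m*0.141538 + p_d*0.002240] = 0.222678
  V(1,+1) = exp(-r*dt) * [p_u*3.677948 + p_m*1.162026 + p_d*0.141538] = 1.197898
  V(0,+0) = exp(-r*dt) * [p_u*1.197898 + p_m*0.222678 + p_d*0.017308] = 0.282683


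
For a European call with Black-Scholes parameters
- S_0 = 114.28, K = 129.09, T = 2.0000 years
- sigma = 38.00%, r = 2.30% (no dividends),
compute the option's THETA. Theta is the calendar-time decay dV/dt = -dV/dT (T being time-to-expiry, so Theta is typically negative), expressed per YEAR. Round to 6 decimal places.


Answer: Theta = -7.042370

Derivation:
d1 = 0.1275429749; d2 = -0.4098581788
phi(d1) = 0.3957106018; exp(-qT) = 1.0000000000; exp(-rT) = 0.9550419622
Theta = -S*exp(-qT)*phi(d1)*sigma/(2*sqrt(T)) - r*K*exp(-rT)*N(d2) + q*S*exp(-qT)*N(d1)
N(d1) = 0.5507446691; N(d2) = 0.3409549927; sqrt(T) = 1.4142135624
Term 1 = -114.2800 * 1.0000000000 * 0.3957106018 * 0.3800 / (2 * 1.4142135624) = -6.0755628905
Term 2 = -0.0230 * 129.0900 * 0.9550419622 * 0.3409549927 = -0.9668073535
Term 3 = 0 (no dividend yield, q = 0)
Theta = -6.0755628905 + (-0.9668073535) + (0.0000000000) = -7.042370


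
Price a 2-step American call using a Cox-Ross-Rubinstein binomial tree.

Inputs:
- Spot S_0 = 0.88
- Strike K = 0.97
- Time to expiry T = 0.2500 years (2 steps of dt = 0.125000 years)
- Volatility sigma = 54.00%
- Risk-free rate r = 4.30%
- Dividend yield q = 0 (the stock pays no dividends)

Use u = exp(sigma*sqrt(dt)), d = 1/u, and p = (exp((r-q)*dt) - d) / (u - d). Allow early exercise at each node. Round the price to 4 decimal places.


Answer: Price = V(0,0) = 0.0687

Derivation:
dt = T/N = 0.125000
u = exp(sigma*sqrt(dt)) = 1.210361; d = 1/u = 0.826200
p = (exp((r-q)*dt) - d) / (u - d) = 0.466444
Discount per step: exp(-r*dt) = 0.994639
Stock lattice S(k, i) with i counting down-moves:
  k=0: S(0,0) = 0.8800
  k=1: S(1,0) = 1.0651; S(1,1) = 0.7271
  k=2: S(2,0) = 1.2892; S(2,1) = 0.8800; S(2,2) = 0.6007
Terminal payoffs V(N, i) = max(S_T - K, 0):
  V(2,0) = 0.319177; V(2,1) = 0.000000; V(2,2) = 0.000000
Backward induction: V(k, i) = exp(-r*dt) * [p * V(k+1, i) + (1-p) * V(k+1, i+1)]; then take max(V_cont, immediate exercise) for American.
  V(1,0) = exp(-r*dt) * [p*0.319177 + (1-p)*0.000000] = 0.148080; exercise = 0.095118; V(1,0) = max -> 0.148080
  V(1,1) = exp(-r*dt) * [p*0.000000 + (1-p)*0.000000] = 0.000000; exercise = 0.000000; V(1,1) = max -> 0.000000
  V(0,0) = exp(-r*dt) * [p*0.148080 + (1-p)*0.000000] = 0.068701; exercise = 0.000000; V(0,0) = max -> 0.068701


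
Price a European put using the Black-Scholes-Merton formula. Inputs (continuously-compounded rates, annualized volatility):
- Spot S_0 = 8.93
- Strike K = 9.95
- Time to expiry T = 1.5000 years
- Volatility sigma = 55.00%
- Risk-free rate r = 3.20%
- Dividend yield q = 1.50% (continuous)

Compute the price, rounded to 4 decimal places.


d1 = (ln(S/K) + (r - q + 0.5*sigma^2) * T) / (sigma * sqrt(T)) = 0.21409853
d2 = d1 - sigma * sqrt(T) = -0.45951115
exp(-rT) = 0.95313379; exp(-qT) = 0.97775124
P = K * exp(-rT) * N(-d2) - S_0 * exp(-qT) * N(-d1)
N(-d1) = 0.41523511; N(-d2) = 0.67706643
P = 9.9500 * 0.95313379 * 0.67706643 - 8.9300 * 0.97775124 * 0.41523511 = 2.7955

Answer: Price = 2.7955
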